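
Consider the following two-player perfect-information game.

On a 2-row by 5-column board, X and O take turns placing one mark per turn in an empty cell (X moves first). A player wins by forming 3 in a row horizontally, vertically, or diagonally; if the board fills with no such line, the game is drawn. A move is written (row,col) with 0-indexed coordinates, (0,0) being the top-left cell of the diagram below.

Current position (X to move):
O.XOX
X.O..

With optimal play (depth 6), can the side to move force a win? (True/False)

p1 X@[O.XOX/X.O..]: (0,1)[OXXOX/X.O..]-1 (1,1)[O.XOX/XXO..]+0* (1,3)[O.XOX/X.OX.]+0 (1,4)[O.XOX/X.O.X]+0
p2 O@[O.XOX/XXO..]: (0,1)[OOXOX/XXO..]+0* (1,3)[O.XOX/XXOO.]+0 (1,4)[O.XOX/XXO.O]+0
p3 X@[OOXOX/XXO..]: (1,3)[OOXOX/XXOX.]+0* (1,4)[OOXOX/XXO.X]+0
p4 O@[OOXOX/XXOX.]: (1,4)[OOXOX/XXOXO]+0*
p5 X@[OOXOX/XXOXO] terminal +0; root [O.XOX/X.O..] d6

X winning at [O.XOX/X.O..]: False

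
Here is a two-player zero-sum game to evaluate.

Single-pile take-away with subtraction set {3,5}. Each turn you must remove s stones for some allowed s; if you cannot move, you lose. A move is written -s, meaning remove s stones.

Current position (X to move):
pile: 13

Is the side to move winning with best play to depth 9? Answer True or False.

X winning at [13]: True

[13] X move#1: -3:+1/10*, -5:+1/8
[10] O move#2: -3:-1/7*, -5:-1/5
[7] X move#3: -3:-1/4, -5:+1/2*
[2] end (terminal -1, O#4); searched 13 to 9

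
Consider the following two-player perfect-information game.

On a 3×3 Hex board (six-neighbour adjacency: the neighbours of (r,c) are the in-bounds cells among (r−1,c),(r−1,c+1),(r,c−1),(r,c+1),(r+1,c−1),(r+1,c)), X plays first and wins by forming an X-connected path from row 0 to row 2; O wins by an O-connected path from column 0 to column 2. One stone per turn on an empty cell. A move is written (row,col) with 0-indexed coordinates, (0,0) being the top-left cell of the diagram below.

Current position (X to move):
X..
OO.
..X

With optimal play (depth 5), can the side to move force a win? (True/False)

p1 X@[X../OO./..X]: (0,1)[XX./OO./..X]-1* (0,2)[X.X/OO./..X]-1 (1,2)[X../OOX/..X]-1 (2,0)[X../OO./X.X]-1 (2,1)[X../OO./.XX]-1
p2 O@[XX./OO./..X]: (0,2)[XXO/OO./..X]+1* (1,2)[XX./OOO/..X]+1 (2,0)[XX./OO./O.X]+1 (2,1)[XX./OO./.OX]+1
p3 X@[XXO/OO./..X] terminal -1; root [X../OO./..X] d5

X winning at [X../OO./..X]: False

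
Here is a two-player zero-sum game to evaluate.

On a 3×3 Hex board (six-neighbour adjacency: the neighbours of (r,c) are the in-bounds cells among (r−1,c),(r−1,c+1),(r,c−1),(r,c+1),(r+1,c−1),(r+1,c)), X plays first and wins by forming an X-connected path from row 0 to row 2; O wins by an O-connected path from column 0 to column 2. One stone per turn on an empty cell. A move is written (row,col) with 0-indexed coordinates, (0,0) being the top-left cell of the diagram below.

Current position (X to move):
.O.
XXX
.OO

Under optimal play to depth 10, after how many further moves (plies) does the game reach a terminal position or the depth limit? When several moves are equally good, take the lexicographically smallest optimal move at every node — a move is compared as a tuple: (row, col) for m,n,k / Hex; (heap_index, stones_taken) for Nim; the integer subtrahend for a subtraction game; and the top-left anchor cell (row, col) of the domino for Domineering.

PV length from [.O./XXX/.OO]: 3 plies

p1 X@[.O./XXX/.OO]: (0,0)[XO./XXX/.OO]-1 (0,2)[.OX/XXX/.OO]-1 (2,0)[.O./XXX/XOO]+1*
p2 O@[.O./XXX/XOO]: (0,0)[OO./XXX/XOO]-1* (0,2)[.OO/XXX/XOO]-1
p3 X@[OO./XXX/XOO]: (0,2)[OOX/XXX/XOO]+1*
p4 O@[OOX/XXX/XOO] terminal -1; root [.O./XXX/.OO] d10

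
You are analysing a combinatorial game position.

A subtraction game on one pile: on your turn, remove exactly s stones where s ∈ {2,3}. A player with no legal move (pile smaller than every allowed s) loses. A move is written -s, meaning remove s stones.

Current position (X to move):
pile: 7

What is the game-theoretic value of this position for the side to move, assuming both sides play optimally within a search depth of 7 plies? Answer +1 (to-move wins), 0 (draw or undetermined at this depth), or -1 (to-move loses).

value(7, X) = +1

ply 1, X at 7 | -2=+1→5*; -3=-1→4
ply 2, O at 5 | -2=-1→3*; -3=-1→2
ply 3, X at 3 | -2=+1→1*; -3=+1→0
ply 4: 1 is terminal -1 (O); from 7 depth 7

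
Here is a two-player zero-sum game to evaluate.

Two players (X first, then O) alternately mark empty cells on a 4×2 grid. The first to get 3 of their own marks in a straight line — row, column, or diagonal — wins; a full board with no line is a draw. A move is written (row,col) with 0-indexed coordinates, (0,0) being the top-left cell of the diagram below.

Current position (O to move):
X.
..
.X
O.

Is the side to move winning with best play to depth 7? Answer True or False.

ply 1, O at X./../.X/O. | (0,1)=+0→XO/../.X/O.*; (1,0)=+0→X./O./.X/O.; (1,1)=+0→X./.O/.X/O.; (2,0)=+0→X./../OX/O.; (3,1)=+0→X./../.X/OO
ply 2, X at XO/../.X/O. | (1,0)=+0→XO/X./.X/O.*; (1,1)=+0→XO/.X/.X/O.; (2,0)=+0→XO/../XX/O.; (3,1)=+0→XO/../.X/OX
ply 3, O at XO/X./.X/O. | (1,1)=-1→XO/XO/.X/O.; (2,0)=+0→XO/X./OX/O.*; (3,1)=-1→XO/X./.X/OO
ply 4, X at XO/X./OX/O. | (1,1)=+0→XO/XX/OX/O.*; (3,1)=+0→XO/X./OX/OX
ply 5, O at XO/XX/OX/O. | (3,1)=+0→XO/XX/OX/OO*
ply 6: XO/XX/OX/OO is terminal +0 (X); from X./../.X/O. depth 7

O winning at [X./../.X/O.]: False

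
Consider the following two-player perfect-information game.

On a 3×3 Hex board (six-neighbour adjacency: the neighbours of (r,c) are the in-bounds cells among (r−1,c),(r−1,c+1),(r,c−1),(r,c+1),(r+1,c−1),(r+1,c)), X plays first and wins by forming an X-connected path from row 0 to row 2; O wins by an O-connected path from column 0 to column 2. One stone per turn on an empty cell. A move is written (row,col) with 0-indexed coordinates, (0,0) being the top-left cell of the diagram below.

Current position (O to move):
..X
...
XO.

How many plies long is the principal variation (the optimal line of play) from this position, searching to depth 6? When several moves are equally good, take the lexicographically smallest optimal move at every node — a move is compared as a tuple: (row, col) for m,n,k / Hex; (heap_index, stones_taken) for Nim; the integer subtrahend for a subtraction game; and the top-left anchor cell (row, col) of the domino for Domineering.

PV length from [..X/.../XO.]: 4 plies

p1 O@[..X/.../XO.]: (0,0)[O.X/.../XO.]-1* (0,1)[.OX/.../XO.]-1 (1,0)[..X/O../XO.]-1 (1,1)[..X/.O./XO.]-1 (1,2)[..X/..O/XO.]-1 (2,2)[..X/.../XOO]-1
p2 X@[O.X/.../XO.]: (0,1)[OXX/.../XO.]+1* (1,0)[O.X/X../XO.]+1 (1,1)[O.X/.X./XO.]+1 (1,2)[O.X/..X/XO.]+1 (2,2)[O.X/.../XOX]+1
p3 O@[OXX/.../XO.]: (1,0)[OXX/O../XO.]-1* (1,1)[OXX/.O./XO.]-1 (1,2)[OXX/..O/XO.]-1 (2,2)[OXX/.../XOO]-1
p4 X@[OXX/O../XO.]: (1,1)[OXX/OX./XO.]+1* (1,2)[OXX/O.X/XO.]+1 (2,2)[OXX/O../XOX]+1
p5 O@[OXX/OX./XO.] terminal -1; root [..X/.../XO.] d6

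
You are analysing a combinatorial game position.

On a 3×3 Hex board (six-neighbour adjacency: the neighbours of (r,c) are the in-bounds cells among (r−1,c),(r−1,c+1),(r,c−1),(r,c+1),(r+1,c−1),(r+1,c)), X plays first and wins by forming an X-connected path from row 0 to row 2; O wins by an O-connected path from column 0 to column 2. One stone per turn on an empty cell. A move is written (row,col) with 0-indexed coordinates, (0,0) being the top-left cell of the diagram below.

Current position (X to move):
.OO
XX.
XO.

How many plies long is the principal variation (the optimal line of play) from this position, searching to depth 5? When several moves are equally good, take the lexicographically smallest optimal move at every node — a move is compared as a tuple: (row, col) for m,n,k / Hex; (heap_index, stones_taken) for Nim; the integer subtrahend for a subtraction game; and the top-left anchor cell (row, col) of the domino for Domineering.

PV length from [.OO/XX./XO.]: 1 ply

p1 X@[.OO/XX./XO.]: (0,0)[XOO/XX./XO.]+1* (1,2)[.OO/XXX/XO.]-1 (2,2)[.OO/XX./XOX]-1
p2 O@[XOO/XX./XO.] terminal -1; root [.OO/XX./XO.] d5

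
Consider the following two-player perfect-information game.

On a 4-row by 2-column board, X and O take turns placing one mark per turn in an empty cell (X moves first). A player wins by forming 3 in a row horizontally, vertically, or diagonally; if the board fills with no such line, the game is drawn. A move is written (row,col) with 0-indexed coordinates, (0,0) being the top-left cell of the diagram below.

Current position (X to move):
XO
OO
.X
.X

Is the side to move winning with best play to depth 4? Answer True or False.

X winning at [XO/OO/.X/.X]: False

[XO/OO/.X/.X] X move#1: (2,0):+0/XO/OO/XX/.X*, (3,0):+0/XO/OO/.X/XX
[XO/OO/XX/.X] O move#2: (3,0):+0/XO/OO/XX/OX*
[XO/OO/XX/OX] end (terminal +0, X#3); searched XO/OO/.X/.X to 4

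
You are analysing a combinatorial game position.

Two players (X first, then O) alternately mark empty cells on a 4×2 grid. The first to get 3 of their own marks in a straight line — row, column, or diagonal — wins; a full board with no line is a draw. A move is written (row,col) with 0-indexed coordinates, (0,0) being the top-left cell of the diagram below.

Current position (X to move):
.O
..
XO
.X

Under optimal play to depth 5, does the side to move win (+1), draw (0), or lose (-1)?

value(.O/../XO/.X, X) = 0

ply 1, X at .O/../XO/.X | (0,0)=-1→XO/../XO/.X; (1,0)=-1→.O/X./XO/.X; (1,1)=+0→.O/.X/XO/.X*; (3,0)=-1→.O/../XO/XX
ply 2, O at .O/.X/XO/.X | (0,0)=+0→OO/.X/XO/.X*; (1,0)=+0→.O/OX/XO/.X; (3,0)=+0→.O/.X/XO/OX
ply 3, X at OO/.X/XO/.X | (1,0)=+0→OO/XX/XO/.X*; (3,0)=+0→OO/.X/XO/XX
ply 4, O at OO/XX/XO/.X | (3,0)=+0→OO/XX/XO/OX*
ply 5: OO/XX/XO/OX is terminal +0 (X); from .O/../XO/.X depth 5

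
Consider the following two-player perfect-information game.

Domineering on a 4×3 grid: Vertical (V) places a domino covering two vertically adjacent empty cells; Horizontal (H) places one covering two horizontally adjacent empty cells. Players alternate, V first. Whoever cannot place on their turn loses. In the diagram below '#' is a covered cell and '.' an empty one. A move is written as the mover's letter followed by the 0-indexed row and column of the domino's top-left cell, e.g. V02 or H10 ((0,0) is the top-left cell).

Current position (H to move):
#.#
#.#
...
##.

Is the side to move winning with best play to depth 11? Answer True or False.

H winning at [#.#/#.#/.../##.]: False

ply 1, H at #.#/#.#/.../##. | H20=-1→#.#/#.#/##./##.*; H21=-1→#.#/#.#/.##/##.
ply 2, V at #.#/#.#/##./##. | V01=+1→###/###/##./##.*; V22=+1→#.#/#.#/###/###
ply 3: ###/###/##./##. is terminal -1 (H); from #.#/#.#/.../##. depth 11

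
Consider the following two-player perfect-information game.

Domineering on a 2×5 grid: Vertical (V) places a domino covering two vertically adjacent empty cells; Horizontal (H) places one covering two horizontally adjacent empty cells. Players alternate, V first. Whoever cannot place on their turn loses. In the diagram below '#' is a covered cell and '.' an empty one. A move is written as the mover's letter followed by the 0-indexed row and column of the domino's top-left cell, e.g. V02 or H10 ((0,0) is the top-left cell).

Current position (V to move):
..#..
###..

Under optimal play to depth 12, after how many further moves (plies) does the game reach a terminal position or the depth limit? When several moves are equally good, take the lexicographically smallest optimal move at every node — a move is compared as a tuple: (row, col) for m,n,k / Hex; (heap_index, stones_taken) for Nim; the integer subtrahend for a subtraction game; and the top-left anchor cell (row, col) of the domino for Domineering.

PV length from [..#../###..]: 3 plies

[..#../###..] V move#1: V03:+1/..##./####.*, V04:+1/..#.#/###.#
[..##./####.] H move#2: H00:-1/####./####.*
[####./####.] V move#3: V04:+1/#####/#####*
[#####/#####] end (terminal -1, H#4); searched ..#../###.. to 12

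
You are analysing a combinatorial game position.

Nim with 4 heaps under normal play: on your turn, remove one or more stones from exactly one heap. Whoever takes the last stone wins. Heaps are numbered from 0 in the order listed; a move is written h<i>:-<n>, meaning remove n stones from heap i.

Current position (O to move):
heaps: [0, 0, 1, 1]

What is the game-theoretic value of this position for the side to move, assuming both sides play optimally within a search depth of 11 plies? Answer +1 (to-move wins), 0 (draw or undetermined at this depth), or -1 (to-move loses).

value((0,0,1,1), O) = -1

ply 1, O at (0,0,1,1) | h2:-1=-1→(0,0,0,1)*; h3:-1=-1→(0,0,1,0)
ply 2, X at (0,0,0,1) | h3:-1=+1→(0,0,0,0)*
ply 3: (0,0,0,0) is terminal -1 (O); from (0,0,1,1) depth 11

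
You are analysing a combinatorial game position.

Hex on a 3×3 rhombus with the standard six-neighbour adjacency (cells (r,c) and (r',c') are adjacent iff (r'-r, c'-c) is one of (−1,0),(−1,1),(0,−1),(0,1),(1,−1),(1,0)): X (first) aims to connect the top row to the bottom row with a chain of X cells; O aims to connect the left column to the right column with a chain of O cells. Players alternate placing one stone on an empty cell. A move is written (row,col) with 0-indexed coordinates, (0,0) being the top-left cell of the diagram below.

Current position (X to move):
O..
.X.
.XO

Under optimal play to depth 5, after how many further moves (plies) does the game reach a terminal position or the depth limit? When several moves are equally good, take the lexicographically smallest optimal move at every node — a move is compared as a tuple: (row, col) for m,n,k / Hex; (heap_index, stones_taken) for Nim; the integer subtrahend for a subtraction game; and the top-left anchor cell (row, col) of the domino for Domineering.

ply 1, X at O../.X./.XO | (0,1)=+1→OX./.X./.XO*; (0,2)=+1→O.X/.X./.XO; (1,0)=+1→O../XX./.XO; (1,2)=+1→O../.XX/.XO; (2,0)=+1→O../.X./XXO
ply 2: OX./.X./.XO is terminal -1 (O); from O../.X./.XO depth 5

PV length from [O../.X./.XO]: 1 ply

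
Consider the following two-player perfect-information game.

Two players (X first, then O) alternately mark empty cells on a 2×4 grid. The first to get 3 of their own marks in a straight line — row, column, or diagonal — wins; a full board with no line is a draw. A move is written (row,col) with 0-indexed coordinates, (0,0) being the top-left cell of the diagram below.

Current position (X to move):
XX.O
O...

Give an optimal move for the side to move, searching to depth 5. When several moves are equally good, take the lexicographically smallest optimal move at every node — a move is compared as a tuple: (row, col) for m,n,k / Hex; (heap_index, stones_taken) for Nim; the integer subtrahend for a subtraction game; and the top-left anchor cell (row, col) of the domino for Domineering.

p1 X@[XX.O/O...]: (0,2)[XXXO/O...]+1* (1,1)[XX.O/OX..]+0 (1,2)[XX.O/O.X.]+0 (1,3)[XX.O/O..X]+0
p2 O@[XXXO/O...] terminal -1; root [XX.O/O...] d5

X's best at [XX.O/O...]: (0,2)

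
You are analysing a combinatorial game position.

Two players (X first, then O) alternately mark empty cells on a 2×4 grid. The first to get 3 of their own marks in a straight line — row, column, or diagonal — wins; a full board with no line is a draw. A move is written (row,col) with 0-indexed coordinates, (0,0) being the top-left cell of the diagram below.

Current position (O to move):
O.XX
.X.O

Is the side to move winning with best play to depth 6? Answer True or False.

O winning at [O.XX/.X.O]: False

p1 O@[O.XX/.X.O]: (0,1)[OOXX/.X.O]+0* (1,0)[O.XX/OX.O]-1 (1,2)[O.XX/.XOO]-1
p2 X@[OOXX/.X.O]: (1,0)[OOXX/XX.O]+0* (1,2)[OOXX/.XXO]+0
p3 O@[OOXX/XX.O]: (1,2)[OOXX/XXOO]+0*
p4 X@[OOXX/XXOO] terminal +0; root [O.XX/.X.O] d6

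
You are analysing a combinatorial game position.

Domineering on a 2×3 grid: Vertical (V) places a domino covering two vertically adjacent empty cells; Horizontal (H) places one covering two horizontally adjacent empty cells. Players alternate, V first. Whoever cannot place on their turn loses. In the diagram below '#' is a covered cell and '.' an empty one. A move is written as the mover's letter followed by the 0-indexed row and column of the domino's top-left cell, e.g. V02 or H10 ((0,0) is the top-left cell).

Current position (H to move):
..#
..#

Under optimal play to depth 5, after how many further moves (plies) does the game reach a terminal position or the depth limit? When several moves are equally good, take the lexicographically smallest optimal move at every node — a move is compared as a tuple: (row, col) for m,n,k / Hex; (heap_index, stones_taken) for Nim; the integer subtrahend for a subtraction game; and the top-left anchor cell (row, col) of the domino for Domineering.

PV length from [..#/..#]: 1 ply

ply 1, H at ..#/..# | H00=+1→###/..#*; H10=+1→..#/###
ply 2: ###/..# is terminal -1 (V); from ..#/..# depth 5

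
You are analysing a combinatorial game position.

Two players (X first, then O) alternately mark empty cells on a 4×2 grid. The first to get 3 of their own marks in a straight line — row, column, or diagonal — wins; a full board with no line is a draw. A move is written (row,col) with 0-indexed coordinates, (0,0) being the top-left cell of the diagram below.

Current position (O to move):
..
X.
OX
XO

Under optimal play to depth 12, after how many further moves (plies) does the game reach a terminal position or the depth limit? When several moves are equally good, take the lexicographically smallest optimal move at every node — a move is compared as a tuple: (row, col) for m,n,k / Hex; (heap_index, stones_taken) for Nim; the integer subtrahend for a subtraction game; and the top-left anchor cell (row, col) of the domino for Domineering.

PV length from [../X./OX/XO]: 3 plies

[../X./OX/XO] O move#1: (0,0):+0/O./X./OX/XO*, (0,1):+0/.O/X./OX/XO, (1,1):+0/../XO/OX/XO
[O./X./OX/XO] X move#2: (0,1):+0/OX/X./OX/XO*, (1,1):+0/O./XX/OX/XO
[OX/X./OX/XO] O move#3: (1,1):+0/OX/XO/OX/XO*
[OX/XO/OX/XO] end (terminal +0, X#4); searched ../X./OX/XO to 12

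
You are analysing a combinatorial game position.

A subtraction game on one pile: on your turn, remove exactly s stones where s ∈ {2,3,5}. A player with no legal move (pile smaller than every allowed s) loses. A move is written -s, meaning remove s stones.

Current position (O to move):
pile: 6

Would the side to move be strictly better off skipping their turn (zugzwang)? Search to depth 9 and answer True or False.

ply 1, O at 6 | -2=-1→4; -3=-1→3; -5=+1→1*
ply 2: 1 is terminal -1 (X); from 6 depth 9
pass branch (X moves first from the same position):
  | ply 1, X at 6 | -2=-1→4; -3=-1→3; -5=+1→1*
  | ply 2: 1 is terminal -1 (O); from 6 depth 9
O moving scores +1; O passing scores -1

zugzwang(6, O) = False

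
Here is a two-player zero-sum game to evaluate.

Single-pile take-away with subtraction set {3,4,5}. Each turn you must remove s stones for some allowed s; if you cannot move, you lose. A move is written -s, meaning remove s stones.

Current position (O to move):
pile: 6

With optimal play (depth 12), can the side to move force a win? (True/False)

ply 1, O at 6 | -3=-1→3; -4=+1→2*; -5=+1→1
ply 2: 2 is terminal -1 (X); from 6 depth 12

O winning at [6]: True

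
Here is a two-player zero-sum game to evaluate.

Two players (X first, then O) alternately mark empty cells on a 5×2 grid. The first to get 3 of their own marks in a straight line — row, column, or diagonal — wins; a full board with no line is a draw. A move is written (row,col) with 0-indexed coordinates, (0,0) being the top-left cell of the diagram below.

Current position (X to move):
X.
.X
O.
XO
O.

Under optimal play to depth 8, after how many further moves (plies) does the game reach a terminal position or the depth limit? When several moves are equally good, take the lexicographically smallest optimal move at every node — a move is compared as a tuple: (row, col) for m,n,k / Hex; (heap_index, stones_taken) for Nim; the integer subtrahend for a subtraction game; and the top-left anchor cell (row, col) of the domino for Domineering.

ply 1, X at X./.X/O./XO/O. | (0,1)=+0→XX/.X/O./XO/O.*; (1,0)=+0→X./XX/O./XO/O.; (2,1)=+0→X./.X/OX/XO/O.; (4,1)=+0→X./.X/O./XO/OX
ply 2, O at XX/.X/O./XO/O. | (1,0)=-1→XX/OX/O./XO/O.; (2,1)=+0→XX/.X/OO/XO/O.*; (4,1)=-1→XX/.X/O./XO/OO
ply 3, X at XX/.X/OO/XO/O. | (1,0)=-1→XX/XX/OO/XO/O.; (4,1)=+0→XX/.X/OO/XO/OX*
ply 4, O at XX/.X/OO/XO/OX | (1,0)=+0→XX/OX/OO/XO/OX*
ply 5: XX/OX/OO/XO/OX is terminal +0 (X); from X./.X/O./XO/O. depth 8

PV length from [X./.X/O./XO/O.]: 4 plies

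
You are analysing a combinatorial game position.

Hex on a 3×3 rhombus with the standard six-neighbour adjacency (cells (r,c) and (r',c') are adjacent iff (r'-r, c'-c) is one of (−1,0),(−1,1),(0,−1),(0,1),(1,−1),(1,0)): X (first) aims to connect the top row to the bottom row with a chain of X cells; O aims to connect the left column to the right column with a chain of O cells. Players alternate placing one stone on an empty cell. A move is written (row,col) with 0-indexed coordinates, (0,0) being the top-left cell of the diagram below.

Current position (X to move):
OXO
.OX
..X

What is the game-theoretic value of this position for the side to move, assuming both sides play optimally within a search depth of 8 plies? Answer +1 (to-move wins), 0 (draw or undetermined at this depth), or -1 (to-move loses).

value(OXO/.OX/..X, X) = -1

p1 X@[OXO/.OX/..X]: (1,0)[OXO/XOX/..X]-1* (2,0)[OXO/.OX/X.X]-1 (2,1)[OXO/.OX/.XX]-1
p2 O@[OXO/XOX/..X]: (2,0)[OXO/XOX/O.X]+1* (2,1)[OXO/XOX/.OX]-1
p3 X@[OXO/XOX/O.X] terminal -1; root [OXO/.OX/..X] d8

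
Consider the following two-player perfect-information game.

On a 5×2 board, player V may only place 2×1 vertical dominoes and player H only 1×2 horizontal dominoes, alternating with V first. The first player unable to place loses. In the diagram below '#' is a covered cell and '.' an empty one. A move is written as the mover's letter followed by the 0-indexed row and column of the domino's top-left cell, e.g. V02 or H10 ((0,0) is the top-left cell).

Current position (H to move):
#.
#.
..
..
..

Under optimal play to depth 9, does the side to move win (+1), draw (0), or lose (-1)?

p1 H@[#./#./../../..]: H20[#./#./##/../..]-1 H30[#./#./../##/..]+1* H40[#./#./../../##]-1
p2 V@[#./#./../##/..]: V01[##/##/../##/..]-1* V11[#./##/.#/##/..]-1
p3 H@[##/##/../##/..]: H20[##/##/##/##/..]+1* H40[##/##/../##/##]+1
p4 V@[##/##/##/##/..] terminal -1; root [#./#./../../..] d9

value(#./#./../../.., H) = +1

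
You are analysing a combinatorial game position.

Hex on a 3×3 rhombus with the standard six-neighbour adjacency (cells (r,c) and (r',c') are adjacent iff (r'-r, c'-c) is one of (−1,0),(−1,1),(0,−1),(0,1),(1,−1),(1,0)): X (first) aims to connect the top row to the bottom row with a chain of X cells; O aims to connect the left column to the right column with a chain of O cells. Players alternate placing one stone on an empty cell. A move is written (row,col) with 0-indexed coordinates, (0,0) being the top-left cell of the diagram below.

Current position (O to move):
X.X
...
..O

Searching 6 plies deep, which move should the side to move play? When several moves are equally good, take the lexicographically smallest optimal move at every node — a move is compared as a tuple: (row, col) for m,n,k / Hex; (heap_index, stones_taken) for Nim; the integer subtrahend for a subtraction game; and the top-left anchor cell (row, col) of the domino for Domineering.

O's best at [X.X/.../..O]: (1,1)

ply 1, O at X.X/.../..O | (0,1)=-1→XOX/.../..O; (1,0)=-1→X.X/O../..O; (1,1)=+1→X.X/.O./..O*; (1,2)=-1→X.X/..O/..O; (2,0)=-1→X.X/.../O.O; (2,1)=-1→X.X/.../.OO
ply 2, X at X.X/.O./..O | (0,1)=-1→XXX/.O./..O*; (1,0)=-1→X.X/XO./..O; (1,2)=-1→X.X/.OX/..O; (2,0)=-1→X.X/.O./X.O; (2,1)=-1→X.X/.O./.XO
ply 3, O at XXX/.O./..O | (1,0)=+1→XXX/OO./..O*; (1,2)=+1→XXX/.OO/..O; (2,0)=+1→XXX/.O./O.O; (2,1)=+1→XXX/.O./.OO
ply 4, X at XXX/OO./..O | (1,2)=-1→XXX/OOX/..O*; (2,0)=-1→XXX/OO./X.O; (2,1)=-1→XXX/OO./.XO
ply 5, O at XXX/OOX/..O | (2,0)=-1→XXX/OOX/O.O; (2,1)=+1→XXX/OOX/.OO*
ply 6: XXX/OOX/.OO is terminal -1 (X); from X.X/.../..O depth 6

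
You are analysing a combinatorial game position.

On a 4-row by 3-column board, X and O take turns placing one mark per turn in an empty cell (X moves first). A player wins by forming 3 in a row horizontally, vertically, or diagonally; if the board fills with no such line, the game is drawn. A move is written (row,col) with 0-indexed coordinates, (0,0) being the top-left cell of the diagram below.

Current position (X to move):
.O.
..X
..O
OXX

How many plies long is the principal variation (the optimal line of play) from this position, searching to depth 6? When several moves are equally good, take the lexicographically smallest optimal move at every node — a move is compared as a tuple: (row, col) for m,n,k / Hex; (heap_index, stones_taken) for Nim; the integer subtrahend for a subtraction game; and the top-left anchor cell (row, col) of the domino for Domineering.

p1 X@[.O./..X/..O/OXX]: (0,0)[XO./..X/..O/OXX]-1 (0,2)[.OX/..X/..O/OXX]-1 (1,0)[.O./X.X/..O/OXX]+1* (1,1)[.O./.XX/..O/OXX]+1 (2,0)[.O./..X/X.O/OXX]-1 (2,1)[.O./..X/.XO/OXX]+1
p2 O@[.O./X.X/..O/OXX]: (0,0)[OO./X.X/..O/OXX]-1* (0,2)[.OO/X.X/..O/OXX]-1 (1,1)[.O./XOX/..O/OXX]-1 (2,0)[.O./X.X/O.O/OXX]-1 (2,1)[.O./X.X/.OO/OXX]-1
p3 X@[OO./X.X/..O/OXX]: (0,2)[OOX/X.X/..O/OXX]-1 (1,1)[OO./XXX/..O/OXX]+1* (2,0)[OO./X.X/X.O/OXX]-1 (2,1)[OO./X.X/.XO/OXX]+1
p4 O@[OO./XXX/..O/OXX] terminal -1; root [.O./..X/..O/OXX] d6

PV length from [.O./..X/..O/OXX]: 3 plies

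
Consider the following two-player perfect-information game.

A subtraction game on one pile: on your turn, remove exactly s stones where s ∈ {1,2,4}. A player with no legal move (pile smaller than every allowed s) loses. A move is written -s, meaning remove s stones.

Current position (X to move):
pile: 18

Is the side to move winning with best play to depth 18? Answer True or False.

[18] X move#1: -1:-1/17*, -2:-1/16, -4:-1/14
[17] O move#2: -1:-1/16, -2:+1/15*, -4:-1/13
[15] X move#3: -1:-1/14*, -2:-1/13, -4:-1/11
[14] O move#4: -1:-1/13, -2:+1/12*, -4:-1/10
[12] X move#5: -1:-1/11*, -2:-1/10, -4:-1/8
[11] O move#6: -1:-1/10, -2:+1/9*, -4:-1/7
[9] X move#7: -1:-1/8*, -2:-1/7, -4:-1/5
[8] O move#8: -1:-1/7, -2:+1/6*, -4:-1/4
[6] X move#9: -1:-1/5*, -2:-1/4, -4:-1/2
[5] O move#10: -1:-1/4, -2:+1/3*, -4:-1/1
[3] X move#11: -1:-1/2*, -2:-1/1
[2] O move#12: -1:-1/1, -2:+1/0*
[0] end (terminal -1, X#13); searched 18 to 18

X winning at [18]: False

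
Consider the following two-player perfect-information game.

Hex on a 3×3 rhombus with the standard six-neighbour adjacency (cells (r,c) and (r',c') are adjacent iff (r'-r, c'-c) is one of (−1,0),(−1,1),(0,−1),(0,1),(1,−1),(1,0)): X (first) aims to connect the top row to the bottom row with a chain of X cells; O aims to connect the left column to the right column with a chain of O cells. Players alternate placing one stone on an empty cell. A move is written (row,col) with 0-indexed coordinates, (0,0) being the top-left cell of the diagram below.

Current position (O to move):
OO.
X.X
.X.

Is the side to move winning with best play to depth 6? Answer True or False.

[OO./X.X/.X.] O move#1: (0,2):+1/OOO/X.X/.X.*, (1,1):-1/OO./XOX/.X., (2,0):-1/OO./X.X/OX., (2,2):-1/OO./X.X/.XO
[OOO/X.X/.X.] end (terminal -1, X#2); searched OO./X.X/.X. to 6

O winning at [OO./X.X/.X.]: True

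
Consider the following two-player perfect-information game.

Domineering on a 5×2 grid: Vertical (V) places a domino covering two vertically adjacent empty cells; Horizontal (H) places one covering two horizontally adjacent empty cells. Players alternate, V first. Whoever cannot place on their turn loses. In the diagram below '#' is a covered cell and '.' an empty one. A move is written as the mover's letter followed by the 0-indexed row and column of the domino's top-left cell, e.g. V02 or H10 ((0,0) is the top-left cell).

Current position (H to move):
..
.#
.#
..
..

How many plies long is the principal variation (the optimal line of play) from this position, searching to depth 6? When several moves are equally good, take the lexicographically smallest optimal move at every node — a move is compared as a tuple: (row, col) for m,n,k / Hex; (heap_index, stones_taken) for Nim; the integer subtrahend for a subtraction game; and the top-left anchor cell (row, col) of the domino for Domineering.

PV length from [../.#/.#/../..]: 3 plies

ply 1, H at ../.#/.#/../.. | H00=-1→##/.#/.#/../..; H30=+1→../.#/.#/##/..*; H40=+1→../.#/.#/../##
ply 2, V at ../.#/.#/##/.. | V00=-1→#./##/.#/##/..*; V10=-1→../##/##/##/..
ply 3, H at #./##/.#/##/.. | H40=+1→#./##/.#/##/##*
ply 4: #./##/.#/##/## is terminal -1 (V); from ../.#/.#/../.. depth 6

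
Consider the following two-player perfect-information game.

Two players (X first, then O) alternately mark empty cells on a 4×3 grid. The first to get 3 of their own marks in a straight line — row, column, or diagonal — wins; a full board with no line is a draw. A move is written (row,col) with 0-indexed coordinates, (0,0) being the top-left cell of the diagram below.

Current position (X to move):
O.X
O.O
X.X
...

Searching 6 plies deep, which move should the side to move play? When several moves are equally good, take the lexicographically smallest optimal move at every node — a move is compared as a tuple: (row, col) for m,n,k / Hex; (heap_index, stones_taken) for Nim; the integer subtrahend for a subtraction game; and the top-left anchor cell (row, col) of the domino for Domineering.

X's best at [O.X/O.O/X.X/...]: (1,1)

[O.X/O.O/X.X/...] X move#1: (0,1):-1/OXX/O.O/X.X/..., (1,1):+1/O.X/OXO/X.X/...*, (2,1):+1/O.X/O.O/XXX/..., (3,0):-1/O.X/O.O/X.X/X.., (3,1):-1/O.X/O.O/X.X/.X., (3,2):-1/O.X/O.O/X.X/..X
[O.X/OXO/X.X/...] end (terminal -1, O#2); searched O.X/O.O/X.X/... to 6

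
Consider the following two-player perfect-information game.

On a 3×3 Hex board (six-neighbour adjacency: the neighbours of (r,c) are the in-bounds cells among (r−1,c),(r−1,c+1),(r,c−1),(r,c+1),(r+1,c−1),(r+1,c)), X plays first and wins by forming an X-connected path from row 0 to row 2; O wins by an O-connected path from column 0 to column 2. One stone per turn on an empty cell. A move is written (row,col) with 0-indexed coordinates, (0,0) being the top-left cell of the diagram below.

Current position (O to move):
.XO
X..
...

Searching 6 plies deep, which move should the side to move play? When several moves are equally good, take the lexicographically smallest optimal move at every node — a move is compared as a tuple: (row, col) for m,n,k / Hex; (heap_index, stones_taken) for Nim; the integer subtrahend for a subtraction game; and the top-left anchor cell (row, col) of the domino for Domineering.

ply 1, O at .XO/X../... | (0,0)=-1→OXO/X../...; (1,1)=-1→.XO/XO./...; (1,2)=-1→.XO/X.O/...; (2,0)=+1→.XO/X../O..*; (2,1)=-1→.XO/X../.O.; (2,2)=-1→.XO/X../..O
ply 2, X at .XO/X../O.. | (0,0)=-1→XXO/X../O..*; (1,1)=-1→.XO/XX./O..; (1,2)=-1→.XO/X.X/O..; (2,1)=-1→.XO/X../OX.; (2,2)=-1→.XO/X../O.X
ply 3, O at XXO/X../O.. | (1,1)=+1→XXO/XO./O..*; (1,2)=+1→XXO/X.O/O..; (2,1)=+1→XXO/X../OO.; (2,2)=+1→XXO/X../O.O
ply 4: XXO/XO./O.. is terminal -1 (X); from .XO/X../... depth 6

O's best at [.XO/X../...]: (2,0)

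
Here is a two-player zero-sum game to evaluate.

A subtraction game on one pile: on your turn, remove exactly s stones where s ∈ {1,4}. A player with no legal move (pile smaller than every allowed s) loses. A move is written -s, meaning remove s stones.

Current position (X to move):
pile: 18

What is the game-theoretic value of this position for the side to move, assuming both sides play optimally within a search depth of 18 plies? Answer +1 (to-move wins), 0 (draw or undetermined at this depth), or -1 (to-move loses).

p1 X@[18]: -1[17]+1* -4[14]-1
p2 O@[17]: -1[16]-1* -4[13]-1
p3 X@[16]: -1[15]+1* -4[12]+1
p4 O@[15]: -1[14]-1* -4[11]-1
p5 X@[14]: -1[13]-1 -4[10]+1*
p6 O@[10]: -1[9]-1* -4[6]-1
p7 X@[9]: -1[8]-1 -4[5]+1*
p8 O@[5]: -1[4]-1* -4[1]-1
p9 X@[4]: -1[3]-1 -4[0]+1*
p10 O@[0] terminal -1; root [18] d18

value(18, X) = +1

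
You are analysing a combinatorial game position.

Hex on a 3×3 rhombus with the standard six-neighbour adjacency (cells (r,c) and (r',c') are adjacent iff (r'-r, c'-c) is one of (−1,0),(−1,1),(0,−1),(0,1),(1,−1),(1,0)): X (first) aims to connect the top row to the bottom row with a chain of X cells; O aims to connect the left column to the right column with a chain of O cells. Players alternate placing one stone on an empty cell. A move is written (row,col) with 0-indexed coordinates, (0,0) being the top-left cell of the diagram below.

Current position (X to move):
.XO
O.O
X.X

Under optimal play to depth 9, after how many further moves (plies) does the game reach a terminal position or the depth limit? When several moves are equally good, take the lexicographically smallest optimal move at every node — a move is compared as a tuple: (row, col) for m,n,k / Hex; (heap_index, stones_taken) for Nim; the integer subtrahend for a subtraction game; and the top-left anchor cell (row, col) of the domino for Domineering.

PV length from [.XO/O.O/X.X]: 1 ply

ply 1, X at .XO/O.O/X.X | (0,0)=-1→XXO/O.O/X.X; (1,1)=+1→.XO/OXO/X.X*; (2,1)=-1→.XO/O.O/XXX
ply 2: .XO/OXO/X.X is terminal -1 (O); from .XO/O.O/X.X depth 9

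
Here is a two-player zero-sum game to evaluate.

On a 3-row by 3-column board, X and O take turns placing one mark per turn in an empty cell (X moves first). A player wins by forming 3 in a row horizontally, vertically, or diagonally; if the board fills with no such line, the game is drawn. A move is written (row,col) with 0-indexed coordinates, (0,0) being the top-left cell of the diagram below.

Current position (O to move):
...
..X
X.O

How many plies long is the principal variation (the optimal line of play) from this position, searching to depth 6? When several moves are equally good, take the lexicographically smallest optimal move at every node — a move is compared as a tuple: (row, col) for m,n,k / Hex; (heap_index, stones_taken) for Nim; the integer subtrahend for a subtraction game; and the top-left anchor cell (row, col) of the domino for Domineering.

PV length from [.../..X/X.O]: 6 plies

[.../..X/X.O] O move#1: (0,0):-1/O../..X/X.O, (0,1):-1/.O./..X/X.O, (0,2):-1/..O/..X/X.O, (1,0):+0/.../O.X/X.O*, (1,1):+0/.../.OX/X.O, (2,1):-1/.../..X/XOO
[.../O.X/X.O] X move#2: (0,0):+0/X../O.X/X.O*, (0,1):+0/.X./O.X/X.O, (0,2):+0/..X/O.X/X.O, (1,1):+0/.../OXX/X.O, (2,1):+0/.../O.X/XXO
[X../O.X/X.O] O move#3: (0,1):+0/XO./O.X/X.O*, (0,2):+0/X.O/O.X/X.O, (1,1):+0/X../OOX/X.O, (2,1):-1/X../O.X/XOO
[XO./O.X/X.O] X move#4: (0,2):+0/XOX/O.X/X.O*, (1,1):+0/XO./OXX/X.O, (2,1):+0/XO./O.X/XXO
[XOX/O.X/X.O] O move#5: (1,1):+0/XOX/OOX/X.O*, (2,1):-1/XOX/O.X/XOO
[XOX/OOX/X.O] X move#6: (2,1):+0/XOX/OOX/XXO*
[XOX/OOX/XXO] end (terminal +0, O#7); searched .../..X/X.O to 6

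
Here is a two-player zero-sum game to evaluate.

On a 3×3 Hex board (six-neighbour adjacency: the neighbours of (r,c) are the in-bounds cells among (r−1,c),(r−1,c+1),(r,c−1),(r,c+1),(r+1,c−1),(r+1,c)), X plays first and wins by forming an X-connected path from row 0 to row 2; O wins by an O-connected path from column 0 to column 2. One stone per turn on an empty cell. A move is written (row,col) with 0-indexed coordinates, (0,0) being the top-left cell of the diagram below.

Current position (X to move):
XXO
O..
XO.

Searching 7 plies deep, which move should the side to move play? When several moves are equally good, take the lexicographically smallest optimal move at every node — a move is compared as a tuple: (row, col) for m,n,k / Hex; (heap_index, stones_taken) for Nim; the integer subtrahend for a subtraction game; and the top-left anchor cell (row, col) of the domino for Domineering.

p1 X@[XXO/O../XO.]: (1,1)[XXO/OX./XO.]+1* (1,2)[XXO/O.X/XO.]-1 (2,2)[XXO/O../XOX]-1
p2 O@[XXO/OX./XO.] terminal -1; root [XXO/O../XO.] d7

X's best at [XXO/O../XO.]: (1,1)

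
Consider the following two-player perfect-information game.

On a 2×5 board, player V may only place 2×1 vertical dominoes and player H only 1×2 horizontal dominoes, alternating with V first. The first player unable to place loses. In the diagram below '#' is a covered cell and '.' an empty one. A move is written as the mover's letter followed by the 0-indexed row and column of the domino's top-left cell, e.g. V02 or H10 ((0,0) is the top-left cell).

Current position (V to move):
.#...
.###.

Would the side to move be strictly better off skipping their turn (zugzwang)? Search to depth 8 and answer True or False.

zugzwang(.#.../.###., V) = False

[.#.../.###.] V move#1: V00:-1/##.../####., V04:+1/.#..#/.####*
[.#..#/.####] H move#2: H02:-1/.####/.####*
[.####/.####] V move#3: V00:+1/#####/#####*
[#####/#####] end (terminal -1, H#4); searched .#.../.###. to 8
pass branch (H moves first from the same position):
  | [.#.../.###.] H move#1: H02:-1/.###./.###.*, H03:-1/.#.##/.###.
  | [.###./.###.] V move#2: V00:+1/####./####.*, V04:+1/.####/.####
  | [####./####.] end (terminal -1, H#3); searched .#.../.###. to 8
V moving scores +1; V passing scores +1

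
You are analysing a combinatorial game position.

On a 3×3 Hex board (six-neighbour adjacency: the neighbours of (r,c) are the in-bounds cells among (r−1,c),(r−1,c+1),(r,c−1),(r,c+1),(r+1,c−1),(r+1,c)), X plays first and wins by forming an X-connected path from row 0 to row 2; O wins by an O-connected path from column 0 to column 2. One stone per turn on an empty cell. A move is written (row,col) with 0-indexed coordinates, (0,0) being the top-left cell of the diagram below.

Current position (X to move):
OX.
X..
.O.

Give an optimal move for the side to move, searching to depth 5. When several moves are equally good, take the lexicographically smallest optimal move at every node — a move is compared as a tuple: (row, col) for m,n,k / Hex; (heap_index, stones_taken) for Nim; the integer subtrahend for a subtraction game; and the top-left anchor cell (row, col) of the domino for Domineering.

ply 1, X at OX./X../.O. | (0,2)=-1→OXX/X../.O.; (1,1)=-1→OX./XX./.O.; (1,2)=+1→OX./X.X/.O.*; (2,0)=+1→OX./X../XO.; (2,2)=+1→OX./X../.OX
ply 2, O at OX./X.X/.O. | (0,2)=-1→OXO/X.X/.O.*; (1,1)=-1→OX./XOX/.O.; (2,0)=-1→OX./X.X/OO.; (2,2)=-1→OX./X.X/.OO
ply 3, X at OXO/X.X/.O. | (1,1)=+1→OXO/XXX/.O.*; (2,0)=+1→OXO/X.X/XO.; (2,2)=+1→OXO/X.X/.OX
ply 4, O at OXO/XXX/.O. | (2,0)=-1→OXO/XXX/OO.*; (2,2)=-1→OXO/XXX/.OO
ply 5, X at OXO/XXX/OO. | (2,2)=+1→OXO/XXX/OOX*
ply 6: OXO/XXX/OOX is terminal -1 (O); from OX./X../.O. depth 5

X's best at [OX./X../.O.]: (1,2)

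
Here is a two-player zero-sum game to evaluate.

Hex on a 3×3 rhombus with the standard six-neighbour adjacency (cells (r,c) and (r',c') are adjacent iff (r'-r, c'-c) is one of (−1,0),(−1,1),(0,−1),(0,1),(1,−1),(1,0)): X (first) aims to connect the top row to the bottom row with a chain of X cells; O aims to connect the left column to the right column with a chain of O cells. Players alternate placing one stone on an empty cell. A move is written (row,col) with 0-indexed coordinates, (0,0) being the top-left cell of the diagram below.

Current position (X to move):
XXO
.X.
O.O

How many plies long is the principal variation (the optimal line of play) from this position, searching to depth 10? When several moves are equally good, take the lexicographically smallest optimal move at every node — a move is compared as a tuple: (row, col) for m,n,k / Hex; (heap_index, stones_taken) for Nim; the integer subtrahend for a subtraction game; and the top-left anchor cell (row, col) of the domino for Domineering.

ply 1, X at XXO/.X./O.O | (1,0)=-1→XXO/XX./O.O; (1,2)=-1→XXO/.XX/O.O; (2,1)=+1→XXO/.X./OXO*
ply 2: XXO/.X./OXO is terminal -1 (O); from XXO/.X./O.O depth 10

PV length from [XXO/.X./O.O]: 1 ply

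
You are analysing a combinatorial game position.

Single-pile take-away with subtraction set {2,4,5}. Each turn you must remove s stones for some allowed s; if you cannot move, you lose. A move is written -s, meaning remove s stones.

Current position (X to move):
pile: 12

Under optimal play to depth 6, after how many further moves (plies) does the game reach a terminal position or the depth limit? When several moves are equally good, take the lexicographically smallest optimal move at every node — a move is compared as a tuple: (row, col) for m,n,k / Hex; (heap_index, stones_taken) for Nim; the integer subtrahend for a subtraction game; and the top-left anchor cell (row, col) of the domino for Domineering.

[12] X move#1: -2:-1/10, -4:+1/8*, -5:+1/7
[8] O move#2: -2:-1/6*, -4:-1/4, -5:-1/3
[6] X move#3: -2:-1/4, -4:-1/2, -5:+1/1*
[1] end (terminal -1, O#4); searched 12 to 6

PV length from [12]: 3 plies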